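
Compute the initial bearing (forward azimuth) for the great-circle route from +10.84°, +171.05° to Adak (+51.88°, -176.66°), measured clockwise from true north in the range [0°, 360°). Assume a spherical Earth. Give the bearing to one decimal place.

11.3°

Δλ = -176.66 − 171.05 = -347.71°; wrapped into (−180°, 180°]: 12.29°.
θ = atan2( sin Δλ · cos φ₂ , cos φ₁ · sin φ₂ − sin φ₁ · cos φ₂ · cos Δλ )
  = atan2(0.13140, 0.65925) = 11.272° → normalised to [0°, 360°): 11.272°.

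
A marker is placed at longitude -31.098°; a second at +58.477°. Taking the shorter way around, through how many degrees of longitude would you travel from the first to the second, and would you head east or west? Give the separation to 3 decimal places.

Raw difference: 58.477 − -31.098 = 89.575°.
Normalise into (−180°, 180°]: 89.575° stays 89.575°.
Positive ⇒ the second point lies to the east; separation 89.575°.

89.575° east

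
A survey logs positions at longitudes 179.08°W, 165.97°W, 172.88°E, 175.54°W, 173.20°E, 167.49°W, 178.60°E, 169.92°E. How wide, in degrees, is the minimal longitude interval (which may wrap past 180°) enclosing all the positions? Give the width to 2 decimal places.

24.11°

Sort the longitudes: -179.08°, -175.54°, -167.49°, -165.97°, +169.92°, +172.88°, +173.20°, +178.60°.
Eastward gaps between consecutive values (wrapping around): 3.54°, 8.05°, 1.52°, 335.89°, 2.96°, 0.32°, 5.40°, 2.32°.
Largest gap = 335.89° ⇒ minimal covering band is its complement: 360° − 335.89° = 24.11°.
Band runs from +169.92° eastward to -165.97°, crossing the antimeridian.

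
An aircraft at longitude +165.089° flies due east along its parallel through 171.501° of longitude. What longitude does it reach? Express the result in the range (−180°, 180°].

Start at +165.089°; shift +171.501° → +336.590°.
+336.590° lies outside (−180°, 180°]; subtract 360° → -23.410°.

-23.410°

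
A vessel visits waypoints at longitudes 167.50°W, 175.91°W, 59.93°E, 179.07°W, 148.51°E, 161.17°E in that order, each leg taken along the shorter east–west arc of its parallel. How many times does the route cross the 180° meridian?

Leg 1: -167.50° → -175.91°, shortest Δλ = -8.41° (west) — does not cross 180°.
Leg 2: -175.91° → +59.93°, shortest Δλ = -124.16° (west) — crosses 180°.
Leg 3: +59.93° → -179.07°, shortest Δλ = 121.0° (east) — crosses 180°.
Leg 4: -179.07° → +148.51°, shortest Δλ = -32.42° (west) — crosses 180°.
Leg 5: +148.51° → +161.17°, shortest Δλ = 12.66° (east) — does not cross 180°.
Total crossings: 3.

3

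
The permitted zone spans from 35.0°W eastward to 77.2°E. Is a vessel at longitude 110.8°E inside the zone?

No

Band width going east from -35.0° to +77.2°: ((77.2 − -35.0) mod 360) = 112.2°.
Offset of +110.8° east of the west edge: ((110.8 − -35.0) mod 360) = 145.8°.
145.8° > 112.2° ⇒ outside.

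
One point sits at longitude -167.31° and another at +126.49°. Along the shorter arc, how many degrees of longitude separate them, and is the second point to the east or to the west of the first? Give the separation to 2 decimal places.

Raw difference: 126.49 − -167.31 = 293.8°.
Normalise into (−180°, 180°]: 293.8° − 360° = -66.2°.
Negative ⇒ the second point lies to the west; separation 66.20°.

66.20° west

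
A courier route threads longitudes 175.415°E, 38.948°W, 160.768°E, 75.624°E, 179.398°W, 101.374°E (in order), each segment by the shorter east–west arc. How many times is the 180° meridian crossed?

4

Leg 1: +175.415° → -38.948°, shortest Δλ = 145.637° (east) — crosses 180°.
Leg 2: -38.948° → +160.768°, shortest Δλ = -160.284° (west) — crosses 180°.
Leg 3: +160.768° → +75.624°, shortest Δλ = -85.144° (west) — does not cross 180°.
Leg 4: +75.624° → -179.398°, shortest Δλ = 104.978° (east) — crosses 180°.
Leg 5: -179.398° → +101.374°, shortest Δλ = -79.228° (west) — crosses 180°.
Total crossings: 4.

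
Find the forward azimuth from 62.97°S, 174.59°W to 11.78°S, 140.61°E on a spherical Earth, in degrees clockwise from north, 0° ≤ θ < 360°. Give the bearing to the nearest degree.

Δλ = 140.61 − -174.59 = 315.20°; wrapped into (−180°, 180°]: -44.80°.
θ = atan2( sin Δλ · cos φ₂ , cos φ₁ · sin φ₂ − sin φ₁ · cos φ₂ · cos Δλ )
  = atan2(-0.68979, 0.52597) = -52.674° → normalised to [0°, 360°): 307.326°.

307°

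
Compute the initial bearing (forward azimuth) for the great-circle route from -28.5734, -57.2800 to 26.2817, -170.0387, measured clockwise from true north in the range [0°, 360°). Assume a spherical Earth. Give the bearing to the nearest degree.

285°

Δλ = -170.0387 − -57.2800 = -112.7587°.
θ = atan2( sin Δλ · cos φ₂ , cos φ₁ · sin φ₂ − sin φ₁ · cos φ₂ · cos Δλ )
  = atan2(-0.82682, 0.22296) = -74.909° → normalised to [0°, 360°): 285.091°.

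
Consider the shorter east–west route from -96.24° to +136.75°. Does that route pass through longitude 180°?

Naïve |136.75 − -96.24| = 232.99° > 180°, so the shorter arc goes the other way round — across 180°.
Signed shortest Δλ = ((136.75 − -96.24 + 180) mod 360) − 180 = -127.01°.
Going west by 127.01° from -96.24° passes through 180° before reaching +136.75°.

Yes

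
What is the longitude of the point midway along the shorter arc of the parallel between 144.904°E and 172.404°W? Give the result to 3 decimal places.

Signed shortest Δλ from +144.904° to -172.404° is +42.692°.
Midpoint longitude = +144.904° + (+42.692°)/2 = +144.904° + 21.346° = +166.250°.
(The naïve average (+144.904 + -172.404)/2 = -13.75° is on the wrong side of the globe.)

166.250°E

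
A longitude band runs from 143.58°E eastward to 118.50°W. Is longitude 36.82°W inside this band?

No

Band width going east from +143.58° to -118.50°: ((-118.50 − 143.58) mod 360) = 97.92°.
Offset of -36.82° east of the west edge: ((-36.82 − 143.58) mod 360) = 179.60°.
179.60° > 97.92° ⇒ outside.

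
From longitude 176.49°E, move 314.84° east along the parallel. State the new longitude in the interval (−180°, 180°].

131.33°E

Start at +176.49°; shift +314.84° → +491.33°.
+491.33° lies outside (−180°, 180°]; subtract 360° → +131.33°.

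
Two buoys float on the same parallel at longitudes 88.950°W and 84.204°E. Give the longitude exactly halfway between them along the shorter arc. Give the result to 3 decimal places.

2.373°W

Signed shortest Δλ from -88.950° to +84.204° is +173.154°.
Midpoint longitude = -88.950° + (+173.154°)/2 = -88.950° + 86.577° = -2.373°.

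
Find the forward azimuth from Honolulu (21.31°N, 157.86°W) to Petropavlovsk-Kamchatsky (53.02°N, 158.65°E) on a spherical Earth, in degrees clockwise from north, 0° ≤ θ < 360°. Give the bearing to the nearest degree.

Δλ = 158.65 − -157.86 = 316.51°; wrapped into (−180°, 180°]: -43.49°.
θ = atan2( sin Δλ · cos φ₂ , cos φ₁ · sin φ₂ − sin φ₁ · cos φ₂ · cos Δλ )
  = atan2(-0.41399, 0.58563) = -35.257° → normalised to [0°, 360°): 324.743°.

325°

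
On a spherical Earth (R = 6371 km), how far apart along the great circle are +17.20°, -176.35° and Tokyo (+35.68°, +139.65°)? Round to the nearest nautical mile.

Δλ = 139.65 − -176.35 = 316.00°; wrapped into (−180°, 180°]: -44.00°.
Δφ = 35.68 − 17.20 = 18.48°.
a = sin²(Δφ/2) + cos φ₁ · cos φ₂ · sin²(Δλ/2) = 0.134673.
c = 2·atan2(√a, √(1−a)) = 0.75152 rad → d = 6371·c ≈ 4787.92 km ≈ 2585.27 nmi.

2585 nmi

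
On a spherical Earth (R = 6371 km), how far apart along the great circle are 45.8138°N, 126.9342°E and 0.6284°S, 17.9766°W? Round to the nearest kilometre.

13935 km

Δλ = -17.9766 − 126.9342 = -144.9108°.
Δφ = -0.6284 − 45.8138 = -46.4422°.
a = sin²(Δφ/2) + cos φ₁ · cos φ₂ · sin²(Δλ/2) = 0.789075.
c = 2·atan2(√a, √(1−a)) = 2.18726 rad → d = 6371·c ≈ 13935.01 km.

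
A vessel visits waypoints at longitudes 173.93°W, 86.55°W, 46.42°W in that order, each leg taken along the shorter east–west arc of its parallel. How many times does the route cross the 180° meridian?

Leg 1: -173.93° → -86.55°, shortest Δλ = 87.38° (east) — does not cross 180°.
Leg 2: -86.55° → -46.42°, shortest Δλ = 40.13° (east) — does not cross 180°.
Total crossings: 0.

0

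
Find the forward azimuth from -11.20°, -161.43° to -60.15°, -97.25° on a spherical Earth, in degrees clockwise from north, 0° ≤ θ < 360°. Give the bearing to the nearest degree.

Δλ = -97.25 − -161.43 = 64.18°.
θ = atan2( sin Δλ · cos φ₂ , cos φ₁ · sin φ₂ − sin φ₁ · cos φ₂ · cos Δλ )
  = atan2(0.44804, -0.80871) = 151.013° → normalised to [0°, 360°): 151.013°.

151°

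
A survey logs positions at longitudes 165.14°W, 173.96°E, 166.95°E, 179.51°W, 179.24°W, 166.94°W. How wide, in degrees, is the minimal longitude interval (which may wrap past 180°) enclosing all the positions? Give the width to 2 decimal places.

Sort the longitudes: -179.51°, -179.24°, -166.94°, -165.14°, +166.95°, +173.96°.
Eastward gaps between consecutive values (wrapping around): 0.27°, 12.30°, 1.80°, 332.09°, 7.01°, 6.53°.
Largest gap = 332.09° ⇒ minimal covering band is its complement: 360° − 332.09° = 27.91°.
Band runs from +166.95° eastward to -165.14°, crossing the antimeridian.

27.91°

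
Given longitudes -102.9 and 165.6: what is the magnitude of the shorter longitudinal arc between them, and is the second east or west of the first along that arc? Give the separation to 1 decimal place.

91.5° west

Raw difference: 165.6 − -102.9 = 268.5°.
Normalise into (−180°, 180°]: 268.5° − 360° = -91.5°.
Negative ⇒ the second point lies to the west; separation 91.5°.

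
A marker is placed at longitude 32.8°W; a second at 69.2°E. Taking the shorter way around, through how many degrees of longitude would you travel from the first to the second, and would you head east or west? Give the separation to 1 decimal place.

Raw difference: 69.2 − -32.8 = 102.0°.
Normalise into (−180°, 180°]: 102.0° stays 102.0°.
Positive ⇒ the second point lies to the east; separation 102.0°.

102.0° east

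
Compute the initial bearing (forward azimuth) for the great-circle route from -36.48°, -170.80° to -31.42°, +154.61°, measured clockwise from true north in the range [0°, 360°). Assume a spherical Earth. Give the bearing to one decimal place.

Δλ = 154.61 − -170.80 = 325.41°; wrapped into (−180°, 180°]: -34.59°.
θ = atan2( sin Δλ · cos φ₂ , cos φ₁ · sin φ₂ − sin φ₁ · cos φ₂ · cos Δλ )
  = atan2(-0.48446, -0.00149) = -90.176° → normalised to [0°, 360°): 269.824°.

269.8°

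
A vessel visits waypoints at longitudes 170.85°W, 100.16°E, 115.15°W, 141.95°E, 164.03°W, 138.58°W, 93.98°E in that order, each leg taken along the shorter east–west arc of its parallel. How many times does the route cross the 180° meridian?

Leg 1: -170.85° → +100.16°, shortest Δλ = -88.99° (west) — crosses 180°.
Leg 2: +100.16° → -115.15°, shortest Δλ = 144.69° (east) — crosses 180°.
Leg 3: -115.15° → +141.95°, shortest Δλ = -102.9° (west) — crosses 180°.
Leg 4: +141.95° → -164.03°, shortest Δλ = 54.02° (east) — crosses 180°.
Leg 5: -164.03° → -138.58°, shortest Δλ = 25.45° (east) — does not cross 180°.
Leg 6: -138.58° → +93.98°, shortest Δλ = -127.44° (west) — crosses 180°.
Total crossings: 5.

5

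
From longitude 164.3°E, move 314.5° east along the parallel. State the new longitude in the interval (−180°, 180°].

Start at +164.3°; shift +314.5° → +478.8°.
+478.8° lies outside (−180°, 180°]; subtract 360° → +118.8°.

118.8°E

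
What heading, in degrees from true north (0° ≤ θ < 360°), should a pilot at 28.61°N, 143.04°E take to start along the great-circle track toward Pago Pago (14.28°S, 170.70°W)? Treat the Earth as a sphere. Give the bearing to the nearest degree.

128°

Δλ = -170.70 − 143.04 = -313.74°; wrapped into (−180°, 180°]: 46.26°.
θ = atan2( sin Δλ · cos φ₂ , cos φ₁ · sin φ₂ − sin φ₁ · cos φ₂ · cos Δλ )
  = atan2(0.70016, -0.53738) = 127.507° → normalised to [0°, 360°): 127.507°.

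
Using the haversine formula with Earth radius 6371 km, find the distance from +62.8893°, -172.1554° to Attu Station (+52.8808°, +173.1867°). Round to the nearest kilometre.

Δλ = 173.1867 − -172.1554 = 345.3421°; wrapped into (−180°, 180°]: -14.6579°.
Δφ = 52.8808 − 62.8893 = -10.0085°.
a = sin²(Δφ/2) + cos φ₁ · cos φ₂ · sin²(Δλ/2) = 0.012084.
c = 2·atan2(√a, √(1−a)) = 0.22030 rad → d = 6371·c ≈ 1403.54 km.

1404 km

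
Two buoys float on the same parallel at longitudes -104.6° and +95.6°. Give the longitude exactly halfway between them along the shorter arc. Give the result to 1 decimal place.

+175.5°

Signed shortest Δλ from -104.6° to +95.6° is -159.8°.
Midpoint longitude = -104.6° + (-159.8°)/2 = -104.6° − 79.9° = -184.5°.
Normalise into (−180°, 180°]: +175.5°.
(The naïve average (-104.6 + +95.6)/2 = -4.5° is on the wrong side of the globe.)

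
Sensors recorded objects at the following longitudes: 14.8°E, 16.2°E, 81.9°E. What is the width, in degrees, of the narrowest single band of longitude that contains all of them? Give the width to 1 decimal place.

Sort the longitudes: +14.8°, +16.2°, +81.9°.
Eastward gaps between consecutive values (wrapping around): 1.4°, 65.7°, 292.9°.
Largest gap = 292.9° ⇒ minimal covering band is its complement: 360° − 292.9° = 67.1°.
Band runs from +14.8° eastward to +81.9°.

67.1°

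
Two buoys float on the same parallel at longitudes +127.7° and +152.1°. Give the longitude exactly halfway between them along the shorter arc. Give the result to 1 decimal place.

Signed shortest Δλ from +127.7° to +152.1° is +24.4°.
Midpoint longitude = +127.7° + (+24.4°)/2 = +127.7° + 12.2° = +139.9°.

+139.9°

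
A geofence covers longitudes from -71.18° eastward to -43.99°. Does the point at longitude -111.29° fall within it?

No

Band width going east from -71.18° to -43.99°: ((-43.99 − -71.18) mod 360) = 27.19°.
Offset of -111.29° east of the west edge: ((-111.29 − -71.18) mod 360) = 319.89°.
319.89° > 27.19° ⇒ outside.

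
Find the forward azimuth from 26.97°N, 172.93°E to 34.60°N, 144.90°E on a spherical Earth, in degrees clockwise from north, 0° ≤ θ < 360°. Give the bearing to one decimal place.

Δλ = 144.90 − 172.93 = -28.03°.
θ = atan2( sin Δλ · cos φ₂ , cos φ₁ · sin φ₂ − sin φ₁ · cos φ₂ · cos Δλ )
  = atan2(-0.38682, 0.17656) = -65.466° → normalised to [0°, 360°): 294.534°.

294.5°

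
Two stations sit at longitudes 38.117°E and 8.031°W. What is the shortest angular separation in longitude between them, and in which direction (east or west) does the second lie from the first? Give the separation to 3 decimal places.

Raw difference: -8.031 − 38.117 = -46.148°.
Normalise into (−180°, 180°]: -46.148° stays -46.148°.
Negative ⇒ the second point lies to the west; separation 46.148°.

46.148° west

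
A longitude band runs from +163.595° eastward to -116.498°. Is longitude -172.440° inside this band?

Band width going east from +163.595° to -116.498°: ((-116.498 − 163.595) mod 360) = 79.907°.
Offset of -172.440° east of the west edge: ((-172.440 − 163.595) mod 360) = 23.965°.
23.965° ≤ 79.907° ⇒ inside.

Yes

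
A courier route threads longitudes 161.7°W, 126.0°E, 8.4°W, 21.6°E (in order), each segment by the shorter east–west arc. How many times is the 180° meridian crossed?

1

Leg 1: -161.7° → +126.0°, shortest Δλ = -72.3° (west) — crosses 180°.
Leg 2: +126.0° → -8.4°, shortest Δλ = -134.4° (west) — does not cross 180°.
Leg 3: -8.4° → +21.6°, shortest Δλ = 30.0° (east) — does not cross 180°.
Total crossings: 1.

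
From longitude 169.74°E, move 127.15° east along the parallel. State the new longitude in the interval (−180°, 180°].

63.11°W

Start at +169.74°; shift +127.15° → +296.89°.
+296.89° lies outside (−180°, 180°]; subtract 360° → -63.11°.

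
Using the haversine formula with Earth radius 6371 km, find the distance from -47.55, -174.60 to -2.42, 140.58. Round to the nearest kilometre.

Δλ = 140.58 − -174.60 = 315.18°; wrapped into (−180°, 180°]: -44.82°.
Δφ = -2.42 − -47.55 = 45.13°.
a = sin²(Δφ/2) + cos φ₁ · cos φ₂ · sin²(Δλ/2) = 0.245257.
c = 2·atan2(√a, √(1−a)) = 1.03621 rad → d = 6371·c ≈ 6601.69 km.

6602 km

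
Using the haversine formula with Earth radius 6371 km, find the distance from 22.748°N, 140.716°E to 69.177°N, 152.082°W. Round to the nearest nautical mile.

3648 nmi

Δλ = -152.082 − 140.716 = -292.798°; wrapped into (−180°, 180°]: 67.202°.
Δφ = 69.177 − 22.748 = 46.429°.
a = sin²(Δφ/2) + cos φ₁ · cos φ₂ · sin²(Δλ/2) = 0.255774.
c = 2·atan2(√a, √(1−a)) = 1.06048 rad → d = 6371·c ≈ 6756.33 km ≈ 3648.13 nmi.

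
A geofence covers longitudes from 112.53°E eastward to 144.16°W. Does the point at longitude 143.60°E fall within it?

Band width going east from +112.53° to -144.16°: ((-144.16 − 112.53) mod 360) = 103.31°.
Offset of +143.60° east of the west edge: ((143.60 − 112.53) mod 360) = 31.07°.
31.07° ≤ 103.31° ⇒ inside.

Yes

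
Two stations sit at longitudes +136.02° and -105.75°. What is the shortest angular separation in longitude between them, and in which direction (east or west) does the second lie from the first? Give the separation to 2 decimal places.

118.23° east

Raw difference: -105.75 − 136.02 = -241.77°.
Normalise into (−180°, 180°]: -241.77° + 360° = 118.23°.
Positive ⇒ the second point lies to the east; separation 118.23°.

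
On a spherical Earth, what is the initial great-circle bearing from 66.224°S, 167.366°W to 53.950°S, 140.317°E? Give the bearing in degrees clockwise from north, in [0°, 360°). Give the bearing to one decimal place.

Δλ = 140.317 − -167.366 = 307.683°; wrapped into (−180°, 180°]: -52.317°.
θ = atan2( sin Δλ · cos φ₂ , cos φ₁ · sin φ₂ − sin φ₁ · cos φ₂ · cos Δλ )
  = atan2(-0.46573, 0.00325) = -89.600° → normalised to [0°, 360°): 270.400°.

270.4°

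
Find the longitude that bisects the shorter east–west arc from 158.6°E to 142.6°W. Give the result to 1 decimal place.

172.0°W

Signed shortest Δλ from +158.6° to -142.6° is +58.8°.
Midpoint longitude = +158.6° + (+58.8°)/2 = +158.6° + 29.4° = +188.0°.
Normalise into (−180°, 180°]: -172.0°.
(The naïve average (+158.6 + -142.6)/2 = 8.0° is on the wrong side of the globe.)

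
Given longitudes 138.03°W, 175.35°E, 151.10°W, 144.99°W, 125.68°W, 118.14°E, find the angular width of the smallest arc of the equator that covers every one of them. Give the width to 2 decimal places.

116.18°

Sort the longitudes: -151.10°, -144.99°, -138.03°, -125.68°, +118.14°, +175.35°.
Eastward gaps between consecutive values (wrapping around): 6.11°, 6.96°, 12.35°, 243.82°, 57.21°, 33.55°.
Largest gap = 243.82° ⇒ minimal covering band is its complement: 360° − 243.82° = 116.18°.
Band runs from +118.14° eastward to -125.68°, crossing the antimeridian.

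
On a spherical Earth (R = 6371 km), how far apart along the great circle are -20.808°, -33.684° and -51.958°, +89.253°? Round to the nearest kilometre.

Δλ = 89.253 − -33.684 = 122.937°.
Δφ = -51.958 − -20.808 = -31.150°.
a = sin²(Δφ/2) + cos φ₁ · cos φ₂ · sin²(Δλ/2) = 0.516717.
c = 2·atan2(√a, √(1−a)) = 1.60424 rad → d = 6371·c ≈ 10220.60 km.

10221 km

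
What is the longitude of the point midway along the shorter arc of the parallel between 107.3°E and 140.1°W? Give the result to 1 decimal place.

163.6°E

Signed shortest Δλ from +107.3° to -140.1° is +112.6°.
Midpoint longitude = +107.3° + (+112.6°)/2 = +107.3° + 56.3° = +163.6°.
(The naïve average (+107.3 + -140.1)/2 = -16.4° is on the wrong side of the globe.)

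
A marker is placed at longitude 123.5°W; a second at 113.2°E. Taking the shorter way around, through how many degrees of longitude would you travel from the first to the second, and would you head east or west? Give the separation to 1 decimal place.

Raw difference: 113.2 − -123.5 = 236.7°.
Normalise into (−180°, 180°]: 236.7° − 360° = -123.3°.
Negative ⇒ the second point lies to the west; separation 123.3°.

123.3° west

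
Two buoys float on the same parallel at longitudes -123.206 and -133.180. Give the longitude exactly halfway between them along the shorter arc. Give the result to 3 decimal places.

Signed shortest Δλ from -123.206° to -133.180° is -9.974°.
Midpoint longitude = -123.206° + (-9.974°)/2 = -123.206° − 4.987° = -128.193°.

-128.193°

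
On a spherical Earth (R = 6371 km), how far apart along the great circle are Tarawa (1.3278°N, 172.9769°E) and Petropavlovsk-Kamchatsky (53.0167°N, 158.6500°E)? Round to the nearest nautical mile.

3185 nmi

Δλ = 158.6500 − 172.9769 = -14.3269°.
Δφ = 53.0167 − 1.3278 = 51.6889°.
a = sin²(Δφ/2) + cos φ₁ · cos φ₂ · sin²(Δλ/2) = 0.199387.
c = 2·atan2(√a, √(1−a)) = 0.92576 rad → d = 6371·c ≈ 5898.02 km ≈ 3184.68 nmi.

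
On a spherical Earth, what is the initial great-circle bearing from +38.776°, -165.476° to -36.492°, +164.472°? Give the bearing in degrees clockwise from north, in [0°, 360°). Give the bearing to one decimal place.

Δλ = 164.472 − -165.476 = 329.948°; wrapped into (−180°, 180°]: -30.052°.
θ = atan2( sin Δλ · cos φ₂ , cos φ₁ · sin φ₂ − sin φ₁ · cos φ₂ · cos Δλ )
  = atan2(-0.40260, -0.89944) = -155.886° → normalised to [0°, 360°): 204.114°.

204.1°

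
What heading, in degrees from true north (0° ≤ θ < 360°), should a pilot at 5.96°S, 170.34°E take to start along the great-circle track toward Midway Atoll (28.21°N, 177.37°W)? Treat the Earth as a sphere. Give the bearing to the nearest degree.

19°

Δλ = -177.37 − 170.34 = -347.71°; wrapped into (−180°, 180°]: 12.29°.
θ = atan2( sin Δλ · cos φ₂ , cos φ₁ · sin φ₂ − sin φ₁ · cos φ₂ · cos Δλ )
  = atan2(0.18758, 0.55955) = 18.532° → normalised to [0°, 360°): 18.532°.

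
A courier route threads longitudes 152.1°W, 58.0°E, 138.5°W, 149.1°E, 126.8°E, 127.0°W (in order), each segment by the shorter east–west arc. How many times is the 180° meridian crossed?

Leg 1: -152.1° → +58.0°, shortest Δλ = -149.9° (west) — crosses 180°.
Leg 2: +58.0° → -138.5°, shortest Δλ = 163.5° (east) — crosses 180°.
Leg 3: -138.5° → +149.1°, shortest Δλ = -72.4° (west) — crosses 180°.
Leg 4: +149.1° → +126.8°, shortest Δλ = -22.3° (west) — does not cross 180°.
Leg 5: +126.8° → -127.0°, shortest Δλ = 106.2° (east) — crosses 180°.
Total crossings: 4.

4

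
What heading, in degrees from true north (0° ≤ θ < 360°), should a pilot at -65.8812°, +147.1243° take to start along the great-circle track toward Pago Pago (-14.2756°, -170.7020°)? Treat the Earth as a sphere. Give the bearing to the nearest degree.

50°

Δλ = -170.7020 − 147.1243 = -317.8263°; wrapped into (−180°, 180°]: 42.1737°.
θ = atan2( sin Δλ · cos φ₂ , cos φ₁ · sin φ₂ − sin φ₁ · cos φ₂ · cos Δλ )
  = atan2(0.65065, 0.55476) = 49.548° → normalised to [0°, 360°): 49.548°.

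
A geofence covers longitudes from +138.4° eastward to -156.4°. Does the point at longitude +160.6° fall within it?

Yes

Band width going east from +138.4° to -156.4°: ((-156.4 − 138.4) mod 360) = 65.2°.
Offset of +160.6° east of the west edge: ((160.6 − 138.4) mod 360) = 22.2°.
22.2° ≤ 65.2° ⇒ inside.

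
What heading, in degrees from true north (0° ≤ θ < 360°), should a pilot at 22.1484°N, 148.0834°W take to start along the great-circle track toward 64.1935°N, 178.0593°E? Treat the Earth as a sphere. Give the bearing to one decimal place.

340.8°

Δλ = 178.0593 − -148.0834 = 326.1427°; wrapped into (−180°, 180°]: -33.8573°.
θ = atan2( sin Δλ · cos φ₂ , cos φ₁ · sin φ₂ − sin φ₁ · cos φ₂ · cos Δλ )
  = atan2(-0.24254, 0.69755) = -19.172° → normalised to [0°, 360°): 340.828°.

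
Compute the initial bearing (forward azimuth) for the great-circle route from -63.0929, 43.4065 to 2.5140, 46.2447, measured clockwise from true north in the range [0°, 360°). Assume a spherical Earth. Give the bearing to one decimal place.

Δλ = 46.2447 − 43.4065 = 2.8382°.
θ = atan2( sin Δλ · cos φ₂ , cos φ₁ · sin φ₂ − sin φ₁ · cos φ₂ · cos Δλ )
  = atan2(0.04947, 0.90964) = 3.113° → normalised to [0°, 360°): 3.113°.

3.1°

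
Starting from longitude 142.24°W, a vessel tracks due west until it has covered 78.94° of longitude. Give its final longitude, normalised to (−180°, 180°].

Start at -142.24°; shift −78.94° → -221.18°.
-221.18° lies outside (−180°, 180°]; add 360° → +138.82°.

138.82°E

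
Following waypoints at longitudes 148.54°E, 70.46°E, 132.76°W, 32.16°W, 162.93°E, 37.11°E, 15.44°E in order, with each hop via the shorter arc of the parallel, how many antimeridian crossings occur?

2

Leg 1: +148.54° → +70.46°, shortest Δλ = -78.08° (west) — does not cross 180°.
Leg 2: +70.46° → -132.76°, shortest Δλ = 156.78° (east) — crosses 180°.
Leg 3: -132.76° → -32.16°, shortest Δλ = 100.6° (east) — does not cross 180°.
Leg 4: -32.16° → +162.93°, shortest Δλ = -164.91° (west) — crosses 180°.
Leg 5: +162.93° → +37.11°, shortest Δλ = -125.82° (west) — does not cross 180°.
Leg 6: +37.11° → +15.44°, shortest Δλ = -21.67° (west) — does not cross 180°.
Total crossings: 2.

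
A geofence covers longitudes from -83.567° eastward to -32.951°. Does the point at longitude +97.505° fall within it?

Band width going east from -83.567° to -32.951°: ((-32.951 − -83.567) mod 360) = 50.616°.
Offset of +97.505° east of the west edge: ((97.505 − -83.567) mod 360) = 181.072°.
181.072° > 50.616° ⇒ outside.

No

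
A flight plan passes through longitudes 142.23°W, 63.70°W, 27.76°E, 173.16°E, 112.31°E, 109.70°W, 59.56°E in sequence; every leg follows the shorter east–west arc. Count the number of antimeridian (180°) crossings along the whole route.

Leg 1: -142.23° → -63.70°, shortest Δλ = 78.53° (east) — does not cross 180°.
Leg 2: -63.70° → +27.76°, shortest Δλ = 91.46° (east) — does not cross 180°.
Leg 3: +27.76° → +173.16°, shortest Δλ = 145.4° (east) — does not cross 180°.
Leg 4: +173.16° → +112.31°, shortest Δλ = -60.85° (west) — does not cross 180°.
Leg 5: +112.31° → -109.70°, shortest Δλ = 137.99° (east) — crosses 180°.
Leg 6: -109.70° → +59.56°, shortest Δλ = 169.26° (east) — does not cross 180°.
Total crossings: 1.

1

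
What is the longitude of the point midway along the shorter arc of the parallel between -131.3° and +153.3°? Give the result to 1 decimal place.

Signed shortest Δλ from -131.3° to +153.3° is -75.4°.
Midpoint longitude = -131.3° + (-75.4°)/2 = -131.3° − 37.7° = -169.0°.
(The naïve average (-131.3 + +153.3)/2 = 11.0° is on the wrong side of the globe.)

-169.0°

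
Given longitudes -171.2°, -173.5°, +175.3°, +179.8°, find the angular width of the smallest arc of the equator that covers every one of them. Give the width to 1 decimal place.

Sort the longitudes: -173.5°, -171.2°, +175.3°, +179.8°.
Eastward gaps between consecutive values (wrapping around): 2.3°, 346.5°, 4.5°, 6.7°.
Largest gap = 346.5° ⇒ minimal covering band is its complement: 360° − 346.5° = 13.5°.
Band runs from +175.3° eastward to -171.2°, crossing the antimeridian.

13.5°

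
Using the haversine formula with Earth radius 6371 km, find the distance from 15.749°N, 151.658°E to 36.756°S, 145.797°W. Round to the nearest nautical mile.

4735 nmi

Δλ = -145.797 − 151.658 = -297.455°; wrapped into (−180°, 180°]: 62.545°.
Δφ = -36.756 − 15.749 = -52.505°.
a = sin²(Δφ/2) + cos φ₁ · cos φ₂ · sin²(Δλ/2) = 0.403449.
c = 2·atan2(√a, √(1−a)) = 1.37647 rad → d = 6371·c ≈ 8769.52 km ≈ 4735.16 nmi.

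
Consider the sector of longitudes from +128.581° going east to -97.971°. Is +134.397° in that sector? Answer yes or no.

Band width going east from +128.581° to -97.971°: ((-97.971 − 128.581) mod 360) = 133.448°.
Offset of +134.397° east of the west edge: ((134.397 − 128.581) mod 360) = 5.816°.
5.816° ≤ 133.448° ⇒ inside.

Yes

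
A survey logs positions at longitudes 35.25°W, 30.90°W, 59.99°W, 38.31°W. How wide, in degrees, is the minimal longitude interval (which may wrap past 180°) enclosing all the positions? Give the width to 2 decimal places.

Sort the longitudes: -59.99°, -38.31°, -35.25°, -30.90°.
Eastward gaps between consecutive values (wrapping around): 21.68°, 3.06°, 4.35°, 330.91°.
Largest gap = 330.91° ⇒ minimal covering band is its complement: 360° − 330.91° = 29.09°.
Band runs from -59.99° eastward to -30.90°.

29.09°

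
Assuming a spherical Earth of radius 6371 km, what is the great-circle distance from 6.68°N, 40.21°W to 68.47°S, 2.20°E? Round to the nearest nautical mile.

4848 nmi

Δλ = 2.20 − -40.21 = 42.41°.
Δφ = -68.47 − 6.68 = -75.15°.
a = sin²(Δφ/2) + cos φ₁ · cos φ₂ · sin²(Δλ/2) = 0.419543.
c = 2·atan2(√a, √(1−a)) = 1.40918 rad → d = 6371·c ≈ 8977.88 km ≈ 4847.67 nmi.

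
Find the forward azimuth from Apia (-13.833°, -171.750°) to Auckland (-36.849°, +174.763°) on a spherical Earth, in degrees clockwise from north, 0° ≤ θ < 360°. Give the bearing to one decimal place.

205.2°

Δλ = 174.763 − -171.750 = 346.513°; wrapped into (−180°, 180°]: -13.487°.
θ = atan2( sin Δλ · cos φ₂ , cos φ₁ · sin φ₂ − sin φ₁ · cos φ₂ · cos Δλ )
  = atan2(-0.18663, -0.39626) = -154.781° → normalised to [0°, 360°): 205.219°.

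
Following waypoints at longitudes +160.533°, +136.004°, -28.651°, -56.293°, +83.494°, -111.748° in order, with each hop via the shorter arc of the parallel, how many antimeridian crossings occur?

1

Leg 1: +160.533° → +136.004°, shortest Δλ = -24.529° (west) — does not cross 180°.
Leg 2: +136.004° → -28.651°, shortest Δλ = -164.655° (west) — does not cross 180°.
Leg 3: -28.651° → -56.293°, shortest Δλ = -27.642° (west) — does not cross 180°.
Leg 4: -56.293° → +83.494°, shortest Δλ = 139.787° (east) — does not cross 180°.
Leg 5: +83.494° → -111.748°, shortest Δλ = 164.758° (east) — crosses 180°.
Total crossings: 1.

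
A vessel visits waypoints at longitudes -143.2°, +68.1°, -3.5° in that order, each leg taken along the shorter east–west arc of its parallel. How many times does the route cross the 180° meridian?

1

Leg 1: -143.2° → +68.1°, shortest Δλ = -148.7° (west) — crosses 180°.
Leg 2: +68.1° → -3.5°, shortest Δλ = -71.6° (west) — does not cross 180°.
Total crossings: 1.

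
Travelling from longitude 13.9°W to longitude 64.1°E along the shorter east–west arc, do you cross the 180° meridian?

Signed shortest Δλ = ((64.1 − -13.9 + 180) mod 360) − 180 = 78.0°.
Going east by 78.0° from -13.9° reaches +64.1° without touching 180°.

No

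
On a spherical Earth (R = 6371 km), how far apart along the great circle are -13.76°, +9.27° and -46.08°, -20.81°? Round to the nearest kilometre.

4563 km

Δλ = -20.81 − 9.27 = -30.08°.
Δφ = -46.08 − -13.76 = -32.32°.
a = sin²(Δφ/2) + cos φ₁ · cos φ₂ · sin²(Δλ/2) = 0.122830.
c = 2·atan2(√a, √(1−a)) = 0.71615 rad → d = 6371·c ≈ 4562.58 km.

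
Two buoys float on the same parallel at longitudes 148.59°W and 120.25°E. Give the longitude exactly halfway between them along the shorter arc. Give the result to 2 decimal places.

Signed shortest Δλ from -148.59° to +120.25° is -91.16°.
Midpoint longitude = -148.59° + (-91.16°)/2 = -148.59° − 45.58° = -194.17°.
Normalise into (−180°, 180°]: +165.83°.
(The naïve average (-148.59 + +120.25)/2 = -14.17° is on the wrong side of the globe.)

165.83°E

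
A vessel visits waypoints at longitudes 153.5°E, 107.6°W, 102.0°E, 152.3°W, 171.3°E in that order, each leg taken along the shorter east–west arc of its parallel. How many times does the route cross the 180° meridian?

Leg 1: +153.5° → -107.6°, shortest Δλ = 98.9° (east) — crosses 180°.
Leg 2: -107.6° → +102.0°, shortest Δλ = -150.4° (west) — crosses 180°.
Leg 3: +102.0° → -152.3°, shortest Δλ = 105.7° (east) — crosses 180°.
Leg 4: -152.3° → +171.3°, shortest Δλ = -36.4° (west) — crosses 180°.
Total crossings: 4.

4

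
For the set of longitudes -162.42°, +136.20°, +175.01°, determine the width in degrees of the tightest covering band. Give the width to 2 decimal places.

61.38°

Sort the longitudes: -162.42°, +136.20°, +175.01°.
Eastward gaps between consecutive values (wrapping around): 298.62°, 38.81°, 22.57°.
Largest gap = 298.62° ⇒ minimal covering band is its complement: 360° − 298.62° = 61.38°.
Band runs from +136.20° eastward to -162.42°, crossing the antimeridian.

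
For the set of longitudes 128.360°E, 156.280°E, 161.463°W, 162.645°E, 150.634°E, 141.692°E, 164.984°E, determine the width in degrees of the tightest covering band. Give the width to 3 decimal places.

Sort the longitudes: -161.463°, +128.360°, +141.692°, +150.634°, +156.280°, +162.645°, +164.984°.
Eastward gaps between consecutive values (wrapping around): 289.823°, 13.332°, 8.942°, 5.646°, 6.365°, 2.339°, 33.553°.
Largest gap = 289.823° ⇒ minimal covering band is its complement: 360° − 289.823° = 70.177°.
Band runs from +128.360° eastward to -161.463°, crossing the antimeridian.

70.177°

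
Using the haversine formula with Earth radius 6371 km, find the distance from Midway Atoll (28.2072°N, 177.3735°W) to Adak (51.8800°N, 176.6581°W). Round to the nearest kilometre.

Δλ = -176.6581 − -177.3735 = 0.7154°.
Δφ = 51.8800 − 28.2072 = 23.6728°.
a = sin²(Δφ/2) + cos φ₁ · cos φ₂ · sin²(Δλ/2) = 0.042095.
c = 2·atan2(√a, √(1−a)) = 0.41327 rad → d = 6371·c ≈ 2632.97 km.

2633 km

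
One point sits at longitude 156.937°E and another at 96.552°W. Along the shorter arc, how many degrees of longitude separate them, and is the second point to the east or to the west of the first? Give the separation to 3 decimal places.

Raw difference: -96.552 − 156.937 = -253.489°.
Normalise into (−180°, 180°]: -253.489° + 360° = 106.511°.
Positive ⇒ the second point lies to the east; separation 106.511°.

106.511° east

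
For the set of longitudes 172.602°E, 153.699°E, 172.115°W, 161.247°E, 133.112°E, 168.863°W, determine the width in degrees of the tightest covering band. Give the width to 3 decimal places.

Sort the longitudes: -172.115°, -168.863°, +133.112°, +153.699°, +161.247°, +172.602°.
Eastward gaps between consecutive values (wrapping around): 3.252°, 301.975°, 20.587°, 7.548°, 11.355°, 15.283°.
Largest gap = 301.975° ⇒ minimal covering band is its complement: 360° − 301.975° = 58.025°.
Band runs from +133.112° eastward to -168.863°, crossing the antimeridian.

58.025°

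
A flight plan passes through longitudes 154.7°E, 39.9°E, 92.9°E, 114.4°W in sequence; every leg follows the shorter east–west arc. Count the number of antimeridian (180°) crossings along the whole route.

Leg 1: +154.7° → +39.9°, shortest Δλ = -114.8° (west) — does not cross 180°.
Leg 2: +39.9° → +92.9°, shortest Δλ = 53.0° (east) — does not cross 180°.
Leg 3: +92.9° → -114.4°, shortest Δλ = 152.7° (east) — crosses 180°.
Total crossings: 1.

1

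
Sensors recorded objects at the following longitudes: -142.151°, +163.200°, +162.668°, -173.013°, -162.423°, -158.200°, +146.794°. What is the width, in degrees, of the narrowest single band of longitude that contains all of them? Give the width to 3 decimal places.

71.055°

Sort the longitudes: -173.013°, -162.423°, -158.200°, -142.151°, +146.794°, +162.668°, +163.200°.
Eastward gaps between consecutive values (wrapping around): 10.590°, 4.223°, 16.049°, 288.945°, 15.874°, 0.532°, 23.787°.
Largest gap = 288.945° ⇒ minimal covering band is its complement: 360° − 288.945° = 71.055°.
Band runs from +146.794° eastward to -142.151°, crossing the antimeridian.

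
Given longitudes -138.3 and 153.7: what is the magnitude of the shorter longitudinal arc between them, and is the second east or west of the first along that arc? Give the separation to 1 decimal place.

68.0° west

Raw difference: 153.7 − -138.3 = 292.0°.
Normalise into (−180°, 180°]: 292.0° − 360° = -68.0°.
Negative ⇒ the second point lies to the west; separation 68.0°.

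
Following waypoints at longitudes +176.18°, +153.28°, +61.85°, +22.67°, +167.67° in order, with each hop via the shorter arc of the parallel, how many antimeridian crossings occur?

Leg 1: +176.18° → +153.28°, shortest Δλ = -22.9° (west) — does not cross 180°.
Leg 2: +153.28° → +61.85°, shortest Δλ = -91.43° (west) — does not cross 180°.
Leg 3: +61.85° → +22.67°, shortest Δλ = -39.18° (west) — does not cross 180°.
Leg 4: +22.67° → +167.67°, shortest Δλ = 145.0° (east) — does not cross 180°.
Total crossings: 0.

0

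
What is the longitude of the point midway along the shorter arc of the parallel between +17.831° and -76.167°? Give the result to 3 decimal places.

Signed shortest Δλ from +17.831° to -76.167° is -93.998°.
Midpoint longitude = +17.831° + (-93.998°)/2 = +17.831° − 46.999° = -29.168°.

-29.168°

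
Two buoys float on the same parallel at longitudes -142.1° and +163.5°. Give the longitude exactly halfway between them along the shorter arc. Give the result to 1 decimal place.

Signed shortest Δλ from -142.1° to +163.5° is -54.4°.
Midpoint longitude = -142.1° + (-54.4°)/2 = -142.1° − 27.2° = -169.3°.
(The naïve average (-142.1 + +163.5)/2 = 10.7° is on the wrong side of the globe.)

-169.3°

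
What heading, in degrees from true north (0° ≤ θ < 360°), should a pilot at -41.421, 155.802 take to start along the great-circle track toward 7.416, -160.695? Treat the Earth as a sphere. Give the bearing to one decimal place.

Δλ = -160.695 − 155.802 = -316.497°; wrapped into (−180°, 180°]: 43.503°.
θ = atan2( sin Δλ · cos φ₂ , cos φ₁ · sin φ₂ − sin φ₁ · cos φ₂ · cos Δλ )
  = atan2(0.68263, 0.57265) = 50.007° → normalised to [0°, 360°): 50.007°.

50.0°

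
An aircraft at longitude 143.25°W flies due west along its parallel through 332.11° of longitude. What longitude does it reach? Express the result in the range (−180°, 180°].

Start at -143.25°; shift −332.11° → -475.36°.
-475.36° lies outside (−180°, 180°]; add 360° → -115.36°.

115.36°W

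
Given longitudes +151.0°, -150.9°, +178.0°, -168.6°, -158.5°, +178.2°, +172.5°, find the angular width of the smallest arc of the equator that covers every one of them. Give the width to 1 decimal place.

Sort the longitudes: -168.6°, -158.5°, -150.9°, +151.0°, +172.5°, +178.0°, +178.2°.
Eastward gaps between consecutive values (wrapping around): 10.1°, 7.6°, 301.9°, 21.5°, 5.5°, 0.2°, 13.2°.
Largest gap = 301.9° ⇒ minimal covering band is its complement: 360° − 301.9° = 58.1°.
Band runs from +151.0° eastward to -150.9°, crossing the antimeridian.

58.1°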